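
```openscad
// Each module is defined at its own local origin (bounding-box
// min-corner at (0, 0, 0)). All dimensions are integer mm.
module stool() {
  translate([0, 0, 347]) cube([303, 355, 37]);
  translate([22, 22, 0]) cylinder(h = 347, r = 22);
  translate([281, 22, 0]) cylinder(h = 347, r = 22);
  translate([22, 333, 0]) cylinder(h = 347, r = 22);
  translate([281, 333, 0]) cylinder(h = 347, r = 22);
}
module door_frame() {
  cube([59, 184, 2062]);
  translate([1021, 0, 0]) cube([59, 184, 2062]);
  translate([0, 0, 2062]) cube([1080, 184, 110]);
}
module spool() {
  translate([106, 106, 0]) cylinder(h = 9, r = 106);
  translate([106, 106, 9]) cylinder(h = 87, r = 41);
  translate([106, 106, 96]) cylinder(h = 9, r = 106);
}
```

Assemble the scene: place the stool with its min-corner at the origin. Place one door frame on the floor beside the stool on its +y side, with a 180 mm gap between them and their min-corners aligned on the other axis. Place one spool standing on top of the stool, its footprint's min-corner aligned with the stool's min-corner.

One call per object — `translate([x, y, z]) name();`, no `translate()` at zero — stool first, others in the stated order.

stool();
translate([0, 535, 0]) door_frame();
translate([0, 0, 384]) spool();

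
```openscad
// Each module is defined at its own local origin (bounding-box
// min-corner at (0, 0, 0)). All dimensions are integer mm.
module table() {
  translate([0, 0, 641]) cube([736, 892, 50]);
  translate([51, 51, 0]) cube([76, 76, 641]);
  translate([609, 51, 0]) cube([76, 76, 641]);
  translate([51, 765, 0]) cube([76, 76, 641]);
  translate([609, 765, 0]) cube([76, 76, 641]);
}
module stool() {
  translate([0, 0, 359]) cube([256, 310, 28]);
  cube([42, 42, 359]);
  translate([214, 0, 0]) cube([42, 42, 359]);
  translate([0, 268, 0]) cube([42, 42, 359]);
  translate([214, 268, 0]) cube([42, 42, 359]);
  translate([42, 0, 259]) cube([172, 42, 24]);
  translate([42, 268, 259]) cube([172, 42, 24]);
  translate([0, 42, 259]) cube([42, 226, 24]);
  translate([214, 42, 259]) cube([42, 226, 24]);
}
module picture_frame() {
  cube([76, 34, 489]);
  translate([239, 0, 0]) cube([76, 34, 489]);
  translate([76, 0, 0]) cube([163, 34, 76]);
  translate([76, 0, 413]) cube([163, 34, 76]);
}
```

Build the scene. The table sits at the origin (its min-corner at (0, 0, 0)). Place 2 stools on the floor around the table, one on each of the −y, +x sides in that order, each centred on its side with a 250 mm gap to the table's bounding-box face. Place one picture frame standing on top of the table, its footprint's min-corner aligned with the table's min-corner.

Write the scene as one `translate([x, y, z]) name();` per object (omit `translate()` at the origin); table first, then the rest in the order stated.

table();
translate([240, -560, 0]) stool();
translate([986, 291, 0]) stool();
translate([0, 0, 691]) picture_frame();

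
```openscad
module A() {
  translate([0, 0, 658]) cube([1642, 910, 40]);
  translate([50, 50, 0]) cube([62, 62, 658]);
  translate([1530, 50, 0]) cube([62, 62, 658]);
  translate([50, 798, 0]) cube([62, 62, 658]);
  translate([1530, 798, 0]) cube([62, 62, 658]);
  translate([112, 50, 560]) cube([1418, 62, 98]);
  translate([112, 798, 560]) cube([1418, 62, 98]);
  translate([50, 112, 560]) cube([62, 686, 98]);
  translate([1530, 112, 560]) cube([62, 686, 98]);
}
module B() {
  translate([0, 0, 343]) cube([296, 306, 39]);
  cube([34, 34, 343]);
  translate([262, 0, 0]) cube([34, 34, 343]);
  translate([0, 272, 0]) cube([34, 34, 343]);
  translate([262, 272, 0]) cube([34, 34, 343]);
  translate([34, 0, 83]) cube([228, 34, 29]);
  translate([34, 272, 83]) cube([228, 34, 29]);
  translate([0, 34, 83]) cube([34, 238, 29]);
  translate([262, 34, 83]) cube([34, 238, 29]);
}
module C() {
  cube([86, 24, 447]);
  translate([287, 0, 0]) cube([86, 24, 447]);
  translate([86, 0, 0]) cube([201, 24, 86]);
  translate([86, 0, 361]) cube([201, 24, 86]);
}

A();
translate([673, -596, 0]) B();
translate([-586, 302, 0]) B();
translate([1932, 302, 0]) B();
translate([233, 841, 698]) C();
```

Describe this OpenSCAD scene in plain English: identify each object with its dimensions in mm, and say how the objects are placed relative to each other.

A is a table: top 1642 mm (x) × 910 mm (y), 40 mm thick, upper face at z = 698 mm, on four 62×62 mm square legs, each inset 50 mm from the nearest pair of top edges, running from z = 0 to the bottom of the top. Four apron rails, 62 mm thick and 98 mm tall, run between adjacent legs with their top edges flush with the underside of the top and their outer faces flush with the legs' outer faces.

B is a four-legged stool. The seat is a 296×306×39 mm slab whose top surface is at z = 382 mm; four square legs, each 34×34 mm in cross-section, run from the floor (z = 0) to the underside of the seat, each flush with a corner of the seat. Four stretchers, 34 mm wide and 29 mm tall, connect adjacent legs with their undersides at z = 83 mm, each running between the inner faces of the legs it joins and aligned with the legs' outer faces on the other axis.

C is a picture frame with a 201×275 mm rectangular opening (x by z) and a uniform 86 mm border on every side. Frame depth is 24 mm along y. It is built from two vertical stiles running the full outside height and two horizontal rails spanning the gap between the stiles.

Three stools sit around the table at the −y, −x, +x sides. The picture frame is on top of the table.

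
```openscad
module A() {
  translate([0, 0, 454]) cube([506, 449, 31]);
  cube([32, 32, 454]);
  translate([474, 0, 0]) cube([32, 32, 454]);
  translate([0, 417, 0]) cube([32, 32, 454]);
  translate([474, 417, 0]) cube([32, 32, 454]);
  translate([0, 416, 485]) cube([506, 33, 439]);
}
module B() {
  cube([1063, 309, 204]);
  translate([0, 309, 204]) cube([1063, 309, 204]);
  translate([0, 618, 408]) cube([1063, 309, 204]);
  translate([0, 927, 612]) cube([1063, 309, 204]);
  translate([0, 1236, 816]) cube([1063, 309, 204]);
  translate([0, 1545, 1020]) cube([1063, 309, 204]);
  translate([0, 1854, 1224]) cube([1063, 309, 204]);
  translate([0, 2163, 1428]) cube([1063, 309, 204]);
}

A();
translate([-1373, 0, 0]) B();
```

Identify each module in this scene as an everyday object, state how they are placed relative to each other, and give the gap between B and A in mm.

A is a chair. B is a staircase. The staircase is on the floor beside the chair on its −x side. The gap between the staircase and the chair is 310 mm.

The staircase's nearest face is 310 mm from the chair's −x face.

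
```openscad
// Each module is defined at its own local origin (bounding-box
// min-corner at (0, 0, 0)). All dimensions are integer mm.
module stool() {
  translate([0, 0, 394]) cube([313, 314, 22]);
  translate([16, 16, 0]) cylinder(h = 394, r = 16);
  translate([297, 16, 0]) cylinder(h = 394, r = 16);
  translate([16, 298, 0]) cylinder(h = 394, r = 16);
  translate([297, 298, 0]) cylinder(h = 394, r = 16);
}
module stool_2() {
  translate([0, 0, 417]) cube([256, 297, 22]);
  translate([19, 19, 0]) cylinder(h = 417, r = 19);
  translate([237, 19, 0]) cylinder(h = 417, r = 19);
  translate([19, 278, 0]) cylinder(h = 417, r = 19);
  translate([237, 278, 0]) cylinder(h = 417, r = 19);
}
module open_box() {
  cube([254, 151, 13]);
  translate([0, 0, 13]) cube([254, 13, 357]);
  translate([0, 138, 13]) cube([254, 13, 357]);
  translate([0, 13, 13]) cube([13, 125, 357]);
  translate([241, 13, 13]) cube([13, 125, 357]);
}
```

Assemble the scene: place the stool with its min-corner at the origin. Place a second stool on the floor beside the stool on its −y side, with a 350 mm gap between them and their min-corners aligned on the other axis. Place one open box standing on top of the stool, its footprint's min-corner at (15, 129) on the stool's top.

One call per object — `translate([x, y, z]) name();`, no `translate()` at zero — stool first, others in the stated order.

stool();
translate([0, -647, 0]) stool_2();
translate([15, 129, 416]) open_box();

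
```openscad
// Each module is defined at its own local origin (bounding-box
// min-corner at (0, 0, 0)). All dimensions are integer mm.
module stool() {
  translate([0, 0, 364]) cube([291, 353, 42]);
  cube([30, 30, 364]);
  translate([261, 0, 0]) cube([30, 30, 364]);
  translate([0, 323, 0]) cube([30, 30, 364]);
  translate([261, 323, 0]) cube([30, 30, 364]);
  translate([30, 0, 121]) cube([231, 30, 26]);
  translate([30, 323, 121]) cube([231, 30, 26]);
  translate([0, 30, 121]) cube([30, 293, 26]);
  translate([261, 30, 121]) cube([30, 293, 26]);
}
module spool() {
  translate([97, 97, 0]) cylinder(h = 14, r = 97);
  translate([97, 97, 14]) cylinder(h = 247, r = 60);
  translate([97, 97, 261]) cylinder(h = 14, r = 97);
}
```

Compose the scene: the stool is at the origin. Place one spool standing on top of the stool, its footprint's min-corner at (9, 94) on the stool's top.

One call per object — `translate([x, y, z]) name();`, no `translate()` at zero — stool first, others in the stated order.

stool();
translate([9, 94, 406]) spool();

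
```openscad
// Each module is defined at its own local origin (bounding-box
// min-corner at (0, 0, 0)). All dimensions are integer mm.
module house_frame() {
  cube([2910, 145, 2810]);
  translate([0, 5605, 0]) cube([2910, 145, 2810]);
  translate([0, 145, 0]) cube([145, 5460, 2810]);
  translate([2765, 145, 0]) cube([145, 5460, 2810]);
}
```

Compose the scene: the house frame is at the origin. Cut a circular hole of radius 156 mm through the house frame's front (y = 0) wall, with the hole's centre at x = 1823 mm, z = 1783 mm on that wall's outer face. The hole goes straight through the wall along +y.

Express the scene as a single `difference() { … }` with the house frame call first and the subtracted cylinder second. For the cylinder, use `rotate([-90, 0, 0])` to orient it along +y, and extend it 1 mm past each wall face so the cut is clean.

difference() {
  house_frame();
  translate([1823, -1, 1783]) rotate([-90, 0, 0]) cylinder(h = 147, r = 156);
}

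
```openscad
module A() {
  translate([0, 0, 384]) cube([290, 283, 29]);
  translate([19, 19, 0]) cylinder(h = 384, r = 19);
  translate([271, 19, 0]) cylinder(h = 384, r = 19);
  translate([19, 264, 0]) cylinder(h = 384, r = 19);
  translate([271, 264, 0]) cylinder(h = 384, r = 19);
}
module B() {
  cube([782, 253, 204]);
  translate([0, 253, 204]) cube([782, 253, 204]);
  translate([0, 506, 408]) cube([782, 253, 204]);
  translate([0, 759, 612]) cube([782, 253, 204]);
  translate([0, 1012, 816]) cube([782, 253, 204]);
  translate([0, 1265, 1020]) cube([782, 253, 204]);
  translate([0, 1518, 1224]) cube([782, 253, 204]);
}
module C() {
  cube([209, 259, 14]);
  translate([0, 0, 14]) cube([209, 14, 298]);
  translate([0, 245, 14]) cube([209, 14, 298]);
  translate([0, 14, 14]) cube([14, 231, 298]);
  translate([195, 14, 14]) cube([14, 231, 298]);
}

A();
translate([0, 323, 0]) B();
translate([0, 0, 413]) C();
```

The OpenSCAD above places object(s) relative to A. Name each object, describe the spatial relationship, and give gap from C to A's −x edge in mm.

The open box's min-x is at 0; the stool's min-x is 0; gap = 0 mm.

A is a stool. B is a staircase. C is an open box. The staircase is on the floor beside the stool on its +y side. The open box is on top of the stool. The gap from the open box to the stool's −x edge is 0 mm.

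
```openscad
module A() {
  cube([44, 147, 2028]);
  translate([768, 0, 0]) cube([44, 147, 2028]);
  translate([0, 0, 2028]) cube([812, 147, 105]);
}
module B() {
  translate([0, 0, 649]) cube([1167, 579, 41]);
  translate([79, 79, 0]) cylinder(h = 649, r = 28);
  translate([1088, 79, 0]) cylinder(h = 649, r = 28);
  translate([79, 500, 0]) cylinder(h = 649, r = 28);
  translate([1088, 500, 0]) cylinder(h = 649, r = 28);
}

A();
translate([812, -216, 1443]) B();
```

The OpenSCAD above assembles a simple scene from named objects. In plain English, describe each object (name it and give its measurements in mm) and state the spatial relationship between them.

A is a door frame. The clear opening is 724 mm wide and 2028 mm high. Two 44 mm wide jambs, 147 mm deep, stand either side of the opening from the floor to the top of the opening. A 105 mm thick head sits across the top of both jambs, spanning the full outside width of the frame.

B is a rectangular dining table. The top is 1167×579×41 mm with its upper surface at z = 690 mm. It stands on four round legs of 56 mm diameter, each leg's bounding box inset 51 mm from the nearest pair of top edges, running from the floor to the underside of the top.

The table is beside the door frame with their tops flush at z = 2133.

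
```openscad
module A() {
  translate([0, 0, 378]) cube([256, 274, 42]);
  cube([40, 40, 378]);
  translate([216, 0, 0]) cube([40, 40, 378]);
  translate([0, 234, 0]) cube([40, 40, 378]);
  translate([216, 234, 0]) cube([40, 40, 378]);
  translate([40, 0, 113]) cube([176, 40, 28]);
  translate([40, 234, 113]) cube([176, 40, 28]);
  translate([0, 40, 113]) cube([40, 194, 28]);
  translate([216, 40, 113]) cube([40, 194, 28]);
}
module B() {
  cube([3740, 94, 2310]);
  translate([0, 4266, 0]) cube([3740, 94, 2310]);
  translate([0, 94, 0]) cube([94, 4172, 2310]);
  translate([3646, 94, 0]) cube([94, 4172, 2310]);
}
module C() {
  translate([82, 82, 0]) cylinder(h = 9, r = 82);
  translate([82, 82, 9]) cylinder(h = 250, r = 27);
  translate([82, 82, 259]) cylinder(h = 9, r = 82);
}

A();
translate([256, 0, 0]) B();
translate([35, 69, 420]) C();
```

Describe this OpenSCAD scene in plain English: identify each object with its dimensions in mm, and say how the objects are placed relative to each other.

A is a simple wooden stool: a rectangular seat 256 mm (x) by 274 mm (y), 42 mm thick, top face at z = 420 mm, on four square legs, each 40×40 mm in cross-section. The legs rest on z = 0, each flush with a corner of the seat. Four stretchers, 40 mm wide and 28 mm tall, connect adjacent legs with their undersides at z = 113 mm, each running between the inner faces of the legs it joins and aligned with the legs' outer faces on the other axis.

B is the wall frame of a small rectangular building: four walls, each 2310 mm tall and 94 mm thick, enclosing a footprint 3740 mm (x) by 4360 mm (y) outside-to-outside, with no floor or roof. The front and back walls (the −y and +y sides) span the full width; the two side walls fit between them.

C is a spool: two coaxial disc flanges of radius 82 mm and thickness 9 mm, joined by a core cylinder of radius 27 mm and height 250 mm. The lower flange rests on z = 0 and the three cylinders share a vertical axis.

The house frame is against the stool's +x side, with their −y faces flush. The spool is on top of the stool.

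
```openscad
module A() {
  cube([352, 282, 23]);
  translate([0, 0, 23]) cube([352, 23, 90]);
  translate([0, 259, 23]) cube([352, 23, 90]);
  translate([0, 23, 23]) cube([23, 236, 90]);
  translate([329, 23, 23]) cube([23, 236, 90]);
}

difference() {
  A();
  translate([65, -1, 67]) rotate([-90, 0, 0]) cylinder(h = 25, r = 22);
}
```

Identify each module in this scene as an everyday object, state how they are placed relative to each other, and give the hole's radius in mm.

A is an open box. The open box has a circular hole through its front wall. The hole's radius is 22 mm.

The subtracted cylinder has r = 22 mm.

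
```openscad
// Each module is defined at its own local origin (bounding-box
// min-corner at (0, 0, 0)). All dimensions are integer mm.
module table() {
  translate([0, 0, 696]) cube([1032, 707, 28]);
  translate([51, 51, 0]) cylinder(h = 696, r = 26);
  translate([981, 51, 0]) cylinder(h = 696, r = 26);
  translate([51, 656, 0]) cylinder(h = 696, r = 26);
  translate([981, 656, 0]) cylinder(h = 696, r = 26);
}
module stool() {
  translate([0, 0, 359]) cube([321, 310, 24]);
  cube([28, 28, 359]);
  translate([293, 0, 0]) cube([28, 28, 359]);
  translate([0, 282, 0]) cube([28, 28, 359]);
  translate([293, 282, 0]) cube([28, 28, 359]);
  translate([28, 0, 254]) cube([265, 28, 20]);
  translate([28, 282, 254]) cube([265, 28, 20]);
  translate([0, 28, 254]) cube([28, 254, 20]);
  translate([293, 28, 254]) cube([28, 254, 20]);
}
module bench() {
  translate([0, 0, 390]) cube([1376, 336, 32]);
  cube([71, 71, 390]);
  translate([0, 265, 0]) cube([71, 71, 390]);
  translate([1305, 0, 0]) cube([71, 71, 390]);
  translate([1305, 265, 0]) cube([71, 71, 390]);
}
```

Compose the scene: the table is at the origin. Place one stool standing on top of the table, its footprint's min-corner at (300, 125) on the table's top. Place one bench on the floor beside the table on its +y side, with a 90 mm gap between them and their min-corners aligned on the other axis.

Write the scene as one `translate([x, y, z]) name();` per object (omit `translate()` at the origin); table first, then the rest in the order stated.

table();
translate([300, 125, 724]) stool();
translate([0, 797, 0]) bench();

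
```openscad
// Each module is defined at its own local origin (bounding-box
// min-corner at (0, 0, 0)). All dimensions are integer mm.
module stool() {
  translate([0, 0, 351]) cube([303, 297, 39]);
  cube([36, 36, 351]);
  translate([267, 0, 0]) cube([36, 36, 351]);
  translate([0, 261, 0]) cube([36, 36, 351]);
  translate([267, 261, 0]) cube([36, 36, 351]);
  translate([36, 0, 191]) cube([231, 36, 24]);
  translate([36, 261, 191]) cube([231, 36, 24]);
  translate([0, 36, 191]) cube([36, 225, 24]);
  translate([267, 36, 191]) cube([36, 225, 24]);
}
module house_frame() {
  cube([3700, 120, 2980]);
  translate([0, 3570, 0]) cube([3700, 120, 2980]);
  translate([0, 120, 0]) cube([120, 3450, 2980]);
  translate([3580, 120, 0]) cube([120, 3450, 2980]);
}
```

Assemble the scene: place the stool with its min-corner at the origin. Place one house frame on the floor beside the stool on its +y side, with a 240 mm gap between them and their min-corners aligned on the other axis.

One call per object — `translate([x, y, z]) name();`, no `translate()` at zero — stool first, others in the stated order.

stool();
translate([0, 537, 0]) house_frame();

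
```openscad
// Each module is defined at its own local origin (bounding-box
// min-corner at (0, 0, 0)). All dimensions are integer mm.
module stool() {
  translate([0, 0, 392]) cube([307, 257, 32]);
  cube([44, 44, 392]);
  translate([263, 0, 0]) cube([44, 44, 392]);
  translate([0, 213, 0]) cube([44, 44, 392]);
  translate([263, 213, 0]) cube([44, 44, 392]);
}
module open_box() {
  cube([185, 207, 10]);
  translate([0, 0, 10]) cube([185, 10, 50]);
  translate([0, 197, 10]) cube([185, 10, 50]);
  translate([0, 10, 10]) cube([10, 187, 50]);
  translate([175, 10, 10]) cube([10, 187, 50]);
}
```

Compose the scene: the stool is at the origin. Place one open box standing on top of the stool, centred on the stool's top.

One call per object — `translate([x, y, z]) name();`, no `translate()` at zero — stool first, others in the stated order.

stool();
translate([61, 25, 424]) open_box();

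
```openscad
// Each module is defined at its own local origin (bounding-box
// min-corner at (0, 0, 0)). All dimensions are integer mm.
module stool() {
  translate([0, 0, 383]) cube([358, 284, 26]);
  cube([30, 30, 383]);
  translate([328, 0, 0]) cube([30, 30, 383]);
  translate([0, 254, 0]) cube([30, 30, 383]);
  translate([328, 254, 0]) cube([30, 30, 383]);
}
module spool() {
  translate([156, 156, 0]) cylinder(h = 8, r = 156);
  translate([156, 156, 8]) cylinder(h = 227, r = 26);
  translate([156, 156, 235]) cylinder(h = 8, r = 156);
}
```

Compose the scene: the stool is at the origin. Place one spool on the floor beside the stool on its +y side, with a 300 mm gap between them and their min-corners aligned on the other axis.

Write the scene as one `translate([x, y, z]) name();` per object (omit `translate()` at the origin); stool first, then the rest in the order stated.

stool();
translate([0, 584, 0]) spool();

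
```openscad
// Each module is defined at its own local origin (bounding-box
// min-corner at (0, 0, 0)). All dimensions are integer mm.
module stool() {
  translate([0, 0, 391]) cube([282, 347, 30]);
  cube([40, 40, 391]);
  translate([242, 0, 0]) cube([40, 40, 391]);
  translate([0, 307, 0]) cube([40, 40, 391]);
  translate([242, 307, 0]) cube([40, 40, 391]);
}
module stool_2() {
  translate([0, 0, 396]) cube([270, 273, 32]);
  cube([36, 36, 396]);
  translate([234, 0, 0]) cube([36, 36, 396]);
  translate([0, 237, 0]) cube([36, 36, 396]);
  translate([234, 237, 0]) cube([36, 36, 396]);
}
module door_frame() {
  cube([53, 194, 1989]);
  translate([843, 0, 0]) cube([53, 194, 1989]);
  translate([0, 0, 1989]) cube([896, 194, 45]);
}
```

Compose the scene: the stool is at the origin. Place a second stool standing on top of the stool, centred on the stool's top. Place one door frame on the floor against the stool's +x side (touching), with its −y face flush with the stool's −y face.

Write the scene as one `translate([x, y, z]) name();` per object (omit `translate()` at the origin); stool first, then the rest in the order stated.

stool();
translate([6, 37, 421]) stool_2();
translate([282, 0, 0]) door_frame();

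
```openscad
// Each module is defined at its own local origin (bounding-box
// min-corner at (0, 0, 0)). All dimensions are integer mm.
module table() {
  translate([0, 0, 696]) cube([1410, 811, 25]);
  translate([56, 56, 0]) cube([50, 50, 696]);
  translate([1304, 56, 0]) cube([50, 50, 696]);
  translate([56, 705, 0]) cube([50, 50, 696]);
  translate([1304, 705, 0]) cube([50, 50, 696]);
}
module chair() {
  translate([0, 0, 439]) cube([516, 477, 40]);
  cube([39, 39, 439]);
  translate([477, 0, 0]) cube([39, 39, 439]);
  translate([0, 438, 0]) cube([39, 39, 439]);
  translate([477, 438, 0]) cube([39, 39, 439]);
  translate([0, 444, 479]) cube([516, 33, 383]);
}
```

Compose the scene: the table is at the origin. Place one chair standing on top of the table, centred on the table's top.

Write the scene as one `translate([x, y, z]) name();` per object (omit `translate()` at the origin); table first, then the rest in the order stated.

table();
translate([447, 167, 721]) chair();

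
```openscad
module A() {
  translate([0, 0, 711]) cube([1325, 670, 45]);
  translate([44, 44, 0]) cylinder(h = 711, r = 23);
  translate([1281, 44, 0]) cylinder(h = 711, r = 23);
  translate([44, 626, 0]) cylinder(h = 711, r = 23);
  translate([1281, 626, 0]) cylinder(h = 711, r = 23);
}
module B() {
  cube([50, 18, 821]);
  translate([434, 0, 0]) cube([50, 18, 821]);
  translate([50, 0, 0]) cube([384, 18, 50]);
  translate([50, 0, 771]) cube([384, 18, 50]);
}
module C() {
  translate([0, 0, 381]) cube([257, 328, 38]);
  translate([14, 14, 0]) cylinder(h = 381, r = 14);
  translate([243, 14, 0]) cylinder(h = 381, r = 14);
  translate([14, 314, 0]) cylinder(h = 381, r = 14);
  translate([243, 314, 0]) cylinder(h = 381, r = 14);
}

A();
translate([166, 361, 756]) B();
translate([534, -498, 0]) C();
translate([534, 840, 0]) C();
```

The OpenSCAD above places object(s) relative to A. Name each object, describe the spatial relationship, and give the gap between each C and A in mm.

A is a table. B is a picture frame. C is a stool. The picture frame is on top of the table. Two stools sit around the table at the −y, +y sides. The gap between each stool and the table is 170 mm.

Each stool's nearest face is 170 mm from the table's bounding box.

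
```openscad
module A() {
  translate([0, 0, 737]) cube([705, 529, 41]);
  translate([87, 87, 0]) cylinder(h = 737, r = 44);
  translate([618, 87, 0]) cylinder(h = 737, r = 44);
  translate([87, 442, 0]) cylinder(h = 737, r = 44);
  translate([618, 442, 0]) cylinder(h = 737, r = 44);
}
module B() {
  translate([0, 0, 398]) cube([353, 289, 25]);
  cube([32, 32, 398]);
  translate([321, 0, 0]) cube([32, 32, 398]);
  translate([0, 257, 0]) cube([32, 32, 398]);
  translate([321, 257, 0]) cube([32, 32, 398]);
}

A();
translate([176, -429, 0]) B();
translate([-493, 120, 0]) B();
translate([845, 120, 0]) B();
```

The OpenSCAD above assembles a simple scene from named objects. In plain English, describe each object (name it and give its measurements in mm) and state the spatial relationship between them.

A is a table: top 705 mm (x) × 529 mm (y), 41 mm thick, upper face at z = 778 mm, on four round legs of 88 mm diameter, each leg's bounding box inset 43 mm from the nearest pair of top edges, running from z = 0 to the bottom of the top.

B is a four-legged stool. The seat is 353×289 mm, 25 mm thick, top at z = 423 mm. It stands on four square legs, each 32×32 mm in cross-section, from z = 0 to the seat underside, each flush with a corner of the seat.

Three stools sit around the table at the −y, −x, +x sides.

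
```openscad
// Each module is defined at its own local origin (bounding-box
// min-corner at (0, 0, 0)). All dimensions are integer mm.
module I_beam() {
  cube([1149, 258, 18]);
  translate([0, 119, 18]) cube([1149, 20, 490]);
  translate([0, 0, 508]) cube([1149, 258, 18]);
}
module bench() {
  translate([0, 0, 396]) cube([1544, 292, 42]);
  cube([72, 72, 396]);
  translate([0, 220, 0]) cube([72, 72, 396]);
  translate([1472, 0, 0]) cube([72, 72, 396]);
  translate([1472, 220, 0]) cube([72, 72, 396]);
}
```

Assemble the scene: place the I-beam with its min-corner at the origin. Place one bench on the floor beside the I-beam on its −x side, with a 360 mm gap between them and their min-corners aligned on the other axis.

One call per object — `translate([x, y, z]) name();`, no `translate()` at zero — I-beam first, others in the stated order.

I_beam();
translate([-1904, 0, 0]) bench();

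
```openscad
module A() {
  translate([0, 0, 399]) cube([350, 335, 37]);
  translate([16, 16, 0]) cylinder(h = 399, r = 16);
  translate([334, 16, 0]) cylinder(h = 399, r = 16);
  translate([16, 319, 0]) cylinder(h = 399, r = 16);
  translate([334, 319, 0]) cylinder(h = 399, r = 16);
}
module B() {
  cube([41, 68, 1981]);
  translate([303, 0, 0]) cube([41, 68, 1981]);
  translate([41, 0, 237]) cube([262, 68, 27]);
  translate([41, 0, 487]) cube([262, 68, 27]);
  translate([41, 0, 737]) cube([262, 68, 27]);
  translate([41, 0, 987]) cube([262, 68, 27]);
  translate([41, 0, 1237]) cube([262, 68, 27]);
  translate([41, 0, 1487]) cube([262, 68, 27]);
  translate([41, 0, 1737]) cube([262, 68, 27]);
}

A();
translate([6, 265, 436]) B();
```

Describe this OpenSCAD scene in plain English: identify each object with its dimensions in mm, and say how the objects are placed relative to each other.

A is a four-legged stool. The seat is a 350×335×37 mm slab whose top surface is at z = 436 mm; four round legs, each 32 mm in diameter, run from the floor (z = 0) to the underside of the seat, each leg's axis is inset half a diameter from the nearest pair of seat edges (so the leg's bounding box is flush with the corner).

B is a wooden ladder with two side rails of 41×68 mm section and 1981 mm height, set 344 mm apart overall. Between them run 7 rectangular rungs (68 mm deep, 27 mm thick), front faces flush with the rails' −y face. The bottom of the first rung is 237 mm above the floor and each subsequent rung is 250 mm higher than the one below.

The ladder is on top of the stool.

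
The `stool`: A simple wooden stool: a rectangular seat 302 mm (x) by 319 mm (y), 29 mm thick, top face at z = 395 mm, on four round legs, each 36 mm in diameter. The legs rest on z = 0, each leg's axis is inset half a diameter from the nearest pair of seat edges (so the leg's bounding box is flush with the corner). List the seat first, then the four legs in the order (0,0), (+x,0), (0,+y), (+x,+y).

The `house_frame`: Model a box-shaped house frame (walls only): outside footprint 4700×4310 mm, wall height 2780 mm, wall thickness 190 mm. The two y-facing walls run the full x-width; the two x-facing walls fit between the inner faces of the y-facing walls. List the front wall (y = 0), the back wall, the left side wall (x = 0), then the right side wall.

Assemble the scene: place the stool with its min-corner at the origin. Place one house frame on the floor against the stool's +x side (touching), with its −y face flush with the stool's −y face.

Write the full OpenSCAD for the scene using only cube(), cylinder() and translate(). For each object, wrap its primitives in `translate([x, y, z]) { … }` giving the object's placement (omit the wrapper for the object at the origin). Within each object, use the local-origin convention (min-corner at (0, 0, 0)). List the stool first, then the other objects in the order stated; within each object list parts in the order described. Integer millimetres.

translate([0, 0, 366]) cube([302, 319, 29]);
translate([18, 18, 0]) cylinder(h = 366, r = 18);
translate([284, 18, 0]) cylinder(h = 366, r = 18);
translate([18, 301, 0]) cylinder(h = 366, r = 18);
translate([284, 301, 0]) cylinder(h = 366, r = 18);
translate([302, 0, 0]) {
  cube([4700, 190, 2780]);
  translate([0, 4120, 0]) cube([4700, 190, 2780]);
  translate([0, 190, 0]) cube([190, 3930, 2780]);
  translate([4510, 190, 0]) cube([190, 3930, 2780]);
}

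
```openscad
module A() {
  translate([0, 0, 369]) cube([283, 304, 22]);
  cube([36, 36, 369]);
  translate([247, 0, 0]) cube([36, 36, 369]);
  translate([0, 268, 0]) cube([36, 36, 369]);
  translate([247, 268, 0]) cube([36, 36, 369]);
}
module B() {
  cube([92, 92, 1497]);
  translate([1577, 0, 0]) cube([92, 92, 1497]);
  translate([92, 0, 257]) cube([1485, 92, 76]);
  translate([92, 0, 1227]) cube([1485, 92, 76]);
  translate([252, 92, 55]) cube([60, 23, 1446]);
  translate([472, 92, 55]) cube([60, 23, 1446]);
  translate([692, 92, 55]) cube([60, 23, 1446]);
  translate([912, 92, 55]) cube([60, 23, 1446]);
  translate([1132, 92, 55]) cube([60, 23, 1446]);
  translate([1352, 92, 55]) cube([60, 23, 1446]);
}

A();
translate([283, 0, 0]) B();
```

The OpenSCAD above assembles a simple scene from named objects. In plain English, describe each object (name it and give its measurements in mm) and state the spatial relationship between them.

A is a four-legged stool. The seat is 283×304 mm, 22 mm thick, top at z = 391 mm. It stands on four square legs, each 36×36 mm in cross-section, from z = 0 to the seat underside, each flush with a corner of the seat.

B is a fence section. Two 92×92 mm posts, 1497 mm tall, stand on the floor with a clear span of 1485 mm between their inner faces. Two horizontal rails of 92×76 mm section span the gap between the posts with their undersides at z = 257 mm and z = 1227 mm, flush with the posts' −y face. 6 pickets, each 60 mm wide, 23 mm thick and 1446 mm tall, are fixed to the +y face of the rails with their bottoms at z = 55 mm, evenly spaced across the span with equal gaps (rounded down to the nearest mm) at the −x end and between each pair — any rounding remainder accumulates at the +x end.

The fence section is against the stool's +x side, with their −y faces flush.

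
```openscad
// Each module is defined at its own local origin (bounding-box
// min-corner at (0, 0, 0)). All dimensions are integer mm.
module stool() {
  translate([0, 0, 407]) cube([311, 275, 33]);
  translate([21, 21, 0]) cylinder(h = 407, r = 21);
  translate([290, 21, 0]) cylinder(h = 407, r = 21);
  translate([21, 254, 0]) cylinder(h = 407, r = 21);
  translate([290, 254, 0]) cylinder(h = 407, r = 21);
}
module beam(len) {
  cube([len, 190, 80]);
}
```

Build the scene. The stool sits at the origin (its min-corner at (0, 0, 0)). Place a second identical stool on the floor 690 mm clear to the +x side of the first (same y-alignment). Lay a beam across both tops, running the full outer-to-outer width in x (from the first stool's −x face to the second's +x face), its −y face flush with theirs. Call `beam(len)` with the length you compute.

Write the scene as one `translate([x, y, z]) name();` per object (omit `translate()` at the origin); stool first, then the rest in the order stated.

stool();
translate([1001, 0, 0]) stool();
translate([0, 0, 440]) beam(1312);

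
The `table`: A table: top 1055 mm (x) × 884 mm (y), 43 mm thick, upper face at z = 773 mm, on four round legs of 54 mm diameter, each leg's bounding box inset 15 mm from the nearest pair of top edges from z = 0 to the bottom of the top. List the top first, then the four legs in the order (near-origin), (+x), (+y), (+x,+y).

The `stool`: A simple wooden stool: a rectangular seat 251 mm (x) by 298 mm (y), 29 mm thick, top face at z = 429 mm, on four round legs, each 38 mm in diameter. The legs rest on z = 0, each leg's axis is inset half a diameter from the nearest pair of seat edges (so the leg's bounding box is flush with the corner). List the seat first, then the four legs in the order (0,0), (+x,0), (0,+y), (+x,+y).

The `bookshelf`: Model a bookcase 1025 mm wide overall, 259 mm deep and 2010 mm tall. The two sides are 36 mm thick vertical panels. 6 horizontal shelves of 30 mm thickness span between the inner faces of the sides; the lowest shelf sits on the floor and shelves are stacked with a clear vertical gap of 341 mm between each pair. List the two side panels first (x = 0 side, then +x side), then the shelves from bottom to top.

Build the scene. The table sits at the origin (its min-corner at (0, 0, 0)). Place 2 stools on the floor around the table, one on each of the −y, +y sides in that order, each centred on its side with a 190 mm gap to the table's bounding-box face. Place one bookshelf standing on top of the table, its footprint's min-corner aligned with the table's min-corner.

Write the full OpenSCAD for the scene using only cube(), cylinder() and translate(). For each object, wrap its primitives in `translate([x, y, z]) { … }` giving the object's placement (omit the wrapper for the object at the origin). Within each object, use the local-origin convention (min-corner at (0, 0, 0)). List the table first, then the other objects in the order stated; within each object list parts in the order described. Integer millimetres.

translate([0, 0, 730]) cube([1055, 884, 43]);
translate([42, 42, 0]) cylinder(h = 730, r = 27);
translate([1013, 42, 0]) cylinder(h = 730, r = 27);
translate([42, 842, 0]) cylinder(h = 730, r = 27);
translate([1013, 842, 0]) cylinder(h = 730, r = 27);
translate([402, -488, 0]) {
  translate([0, 0, 400]) cube([251, 298, 29]);
  translate([19, 19, 0]) cylinder(h = 400, r = 19);
  translate([232, 19, 0]) cylinder(h = 400, r = 19);
  translate([19, 279, 0]) cylinder(h = 400, r = 19);
  translate([232, 279, 0]) cylinder(h = 400, r = 19);
}
translate([402, 1074, 0]) {
  translate([0, 0, 400]) cube([251, 298, 29]);
  translate([19, 19, 0]) cylinder(h = 400, r = 19);
  translate([232, 19, 0]) cylinder(h = 400, r = 19);
  translate([19, 279, 0]) cylinder(h = 400, r = 19);
  translate([232, 279, 0]) cylinder(h = 400, r = 19);
}
translate([0, 0, 773]) {
  cube([36, 259, 2010]);
  translate([989, 0, 0]) cube([36, 259, 2010]);
  translate([36, 0, 0]) cube([953, 259, 30]);
  translate([36, 0, 371]) cube([953, 259, 30]);
  translate([36, 0, 742]) cube([953, 259, 30]);
  translate([36, 0, 1113]) cube([953, 259, 30]);
  translate([36, 0, 1484]) cube([953, 259, 30]);
  translate([36, 0, 1855]) cube([953, 259, 30]);
}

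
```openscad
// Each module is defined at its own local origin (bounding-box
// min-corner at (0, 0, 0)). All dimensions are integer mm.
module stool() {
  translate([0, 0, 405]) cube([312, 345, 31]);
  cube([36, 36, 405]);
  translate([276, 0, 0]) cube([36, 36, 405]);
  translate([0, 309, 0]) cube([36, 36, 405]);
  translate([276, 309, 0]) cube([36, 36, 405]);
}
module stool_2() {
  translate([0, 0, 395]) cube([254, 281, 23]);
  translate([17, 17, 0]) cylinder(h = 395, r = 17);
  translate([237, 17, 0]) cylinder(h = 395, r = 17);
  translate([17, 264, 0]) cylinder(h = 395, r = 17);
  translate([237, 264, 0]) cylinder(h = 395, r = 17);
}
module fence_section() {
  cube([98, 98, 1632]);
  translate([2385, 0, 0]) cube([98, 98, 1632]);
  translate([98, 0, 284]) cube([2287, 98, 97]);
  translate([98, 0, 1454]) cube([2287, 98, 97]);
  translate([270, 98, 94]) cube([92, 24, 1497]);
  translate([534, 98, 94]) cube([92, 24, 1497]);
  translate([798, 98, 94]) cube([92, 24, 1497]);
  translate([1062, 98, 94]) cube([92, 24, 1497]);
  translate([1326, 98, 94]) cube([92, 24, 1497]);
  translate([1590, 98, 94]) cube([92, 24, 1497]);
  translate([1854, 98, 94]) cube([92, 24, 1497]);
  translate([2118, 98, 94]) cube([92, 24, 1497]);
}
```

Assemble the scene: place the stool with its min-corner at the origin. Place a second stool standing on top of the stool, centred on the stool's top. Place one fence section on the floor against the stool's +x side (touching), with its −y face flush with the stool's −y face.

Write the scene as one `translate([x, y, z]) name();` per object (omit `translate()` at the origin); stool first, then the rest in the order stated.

stool();
translate([29, 32, 436]) stool_2();
translate([312, 0, 0]) fence_section();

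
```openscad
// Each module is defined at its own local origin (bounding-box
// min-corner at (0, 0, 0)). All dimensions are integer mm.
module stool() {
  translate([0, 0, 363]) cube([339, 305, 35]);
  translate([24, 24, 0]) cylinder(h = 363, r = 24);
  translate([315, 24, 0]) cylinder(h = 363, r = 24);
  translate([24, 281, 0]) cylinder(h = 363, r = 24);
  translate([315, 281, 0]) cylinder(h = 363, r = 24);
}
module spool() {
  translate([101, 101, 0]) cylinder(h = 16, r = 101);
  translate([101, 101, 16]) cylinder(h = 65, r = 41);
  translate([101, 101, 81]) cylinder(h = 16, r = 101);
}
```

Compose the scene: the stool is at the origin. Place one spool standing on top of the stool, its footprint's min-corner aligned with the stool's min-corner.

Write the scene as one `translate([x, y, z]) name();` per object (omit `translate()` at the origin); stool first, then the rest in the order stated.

stool();
translate([0, 0, 398]) spool();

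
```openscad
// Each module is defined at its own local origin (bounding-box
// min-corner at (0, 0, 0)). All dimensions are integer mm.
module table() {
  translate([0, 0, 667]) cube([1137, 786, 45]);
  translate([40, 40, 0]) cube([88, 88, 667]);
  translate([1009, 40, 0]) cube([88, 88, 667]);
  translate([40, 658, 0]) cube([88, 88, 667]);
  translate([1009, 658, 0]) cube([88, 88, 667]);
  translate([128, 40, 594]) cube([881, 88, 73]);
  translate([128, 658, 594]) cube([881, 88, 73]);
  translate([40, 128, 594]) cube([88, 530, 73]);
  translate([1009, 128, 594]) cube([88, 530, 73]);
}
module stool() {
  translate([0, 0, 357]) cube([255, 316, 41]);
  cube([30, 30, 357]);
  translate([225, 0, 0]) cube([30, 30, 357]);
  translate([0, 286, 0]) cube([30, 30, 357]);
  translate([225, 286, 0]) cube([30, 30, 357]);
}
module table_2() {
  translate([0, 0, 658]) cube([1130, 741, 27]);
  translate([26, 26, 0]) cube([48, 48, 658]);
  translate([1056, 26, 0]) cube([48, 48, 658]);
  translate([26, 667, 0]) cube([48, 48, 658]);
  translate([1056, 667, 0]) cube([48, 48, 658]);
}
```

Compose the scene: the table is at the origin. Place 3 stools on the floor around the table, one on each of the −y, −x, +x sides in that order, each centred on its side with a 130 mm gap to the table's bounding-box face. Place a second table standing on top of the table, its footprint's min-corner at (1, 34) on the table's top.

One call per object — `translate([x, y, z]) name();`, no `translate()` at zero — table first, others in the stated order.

table();
translate([441, -446, 0]) stool();
translate([-385, 235, 0]) stool();
translate([1267, 235, 0]) stool();
translate([1, 34, 712]) table_2();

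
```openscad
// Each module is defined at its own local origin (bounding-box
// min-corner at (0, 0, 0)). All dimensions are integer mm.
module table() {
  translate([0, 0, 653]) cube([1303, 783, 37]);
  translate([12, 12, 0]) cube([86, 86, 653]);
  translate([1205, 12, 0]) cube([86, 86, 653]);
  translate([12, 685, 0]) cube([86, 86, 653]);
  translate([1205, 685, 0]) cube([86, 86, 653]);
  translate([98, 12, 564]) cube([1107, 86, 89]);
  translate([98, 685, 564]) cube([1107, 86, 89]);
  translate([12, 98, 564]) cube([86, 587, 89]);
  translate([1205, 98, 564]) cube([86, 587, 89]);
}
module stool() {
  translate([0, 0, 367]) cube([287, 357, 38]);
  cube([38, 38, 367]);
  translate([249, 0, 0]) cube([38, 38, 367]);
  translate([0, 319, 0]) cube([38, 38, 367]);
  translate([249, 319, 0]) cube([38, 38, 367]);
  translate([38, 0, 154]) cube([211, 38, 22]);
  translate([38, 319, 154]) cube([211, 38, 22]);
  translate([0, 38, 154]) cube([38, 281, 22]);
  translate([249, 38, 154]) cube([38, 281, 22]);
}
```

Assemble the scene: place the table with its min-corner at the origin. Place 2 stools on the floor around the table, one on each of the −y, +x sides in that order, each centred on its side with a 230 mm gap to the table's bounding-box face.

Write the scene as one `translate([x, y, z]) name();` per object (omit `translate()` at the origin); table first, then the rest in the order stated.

table();
translate([508, -587, 0]) stool();
translate([1533, 213, 0]) stool();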